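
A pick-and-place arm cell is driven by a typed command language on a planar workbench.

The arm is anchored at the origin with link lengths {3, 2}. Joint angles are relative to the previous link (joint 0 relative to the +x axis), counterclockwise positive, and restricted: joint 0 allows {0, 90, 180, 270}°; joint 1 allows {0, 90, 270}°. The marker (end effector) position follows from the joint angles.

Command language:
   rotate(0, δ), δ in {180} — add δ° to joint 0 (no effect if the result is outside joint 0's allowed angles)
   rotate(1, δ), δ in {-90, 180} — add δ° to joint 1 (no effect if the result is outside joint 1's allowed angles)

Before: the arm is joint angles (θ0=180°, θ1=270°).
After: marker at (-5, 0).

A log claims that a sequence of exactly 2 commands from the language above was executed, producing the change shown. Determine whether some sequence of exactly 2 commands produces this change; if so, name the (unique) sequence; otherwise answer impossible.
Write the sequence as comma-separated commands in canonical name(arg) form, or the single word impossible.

rotate(1, 180), rotate(1, -90)

key: running rotate(1, -90) before rotate(1, 180) would end elsewhere — order is forced
begin: joint angles (θ0=180°, θ1=270°)
t=1 rotate(1, 180) ⇒ joint angles (θ0=180°, θ1=90°)
t=2 rotate(1, -90) ⇒ joint angles (θ0=180°, θ1=0°)
no rival 2-sequence matches.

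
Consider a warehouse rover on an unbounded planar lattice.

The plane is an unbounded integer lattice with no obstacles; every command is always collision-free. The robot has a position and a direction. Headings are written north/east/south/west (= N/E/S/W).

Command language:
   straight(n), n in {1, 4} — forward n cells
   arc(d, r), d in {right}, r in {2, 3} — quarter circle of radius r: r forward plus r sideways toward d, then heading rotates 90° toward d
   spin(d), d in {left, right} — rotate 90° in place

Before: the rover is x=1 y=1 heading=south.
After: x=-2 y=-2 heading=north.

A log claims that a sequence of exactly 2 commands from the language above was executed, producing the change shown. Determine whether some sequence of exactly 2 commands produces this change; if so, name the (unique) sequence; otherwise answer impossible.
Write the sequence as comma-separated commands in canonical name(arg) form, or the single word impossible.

arc(right, 3), spin(right)

key: order matters: swapping arc(right, 3) and spin(right) lands elsewhere
initial: x=1 y=1 heading=south
step 1 (arc(right, 3)): x=-2 y=-2 heading=west
step 2 (spin(right)): x=-2 y=-2 heading=north
no other 2-command option fits: unique.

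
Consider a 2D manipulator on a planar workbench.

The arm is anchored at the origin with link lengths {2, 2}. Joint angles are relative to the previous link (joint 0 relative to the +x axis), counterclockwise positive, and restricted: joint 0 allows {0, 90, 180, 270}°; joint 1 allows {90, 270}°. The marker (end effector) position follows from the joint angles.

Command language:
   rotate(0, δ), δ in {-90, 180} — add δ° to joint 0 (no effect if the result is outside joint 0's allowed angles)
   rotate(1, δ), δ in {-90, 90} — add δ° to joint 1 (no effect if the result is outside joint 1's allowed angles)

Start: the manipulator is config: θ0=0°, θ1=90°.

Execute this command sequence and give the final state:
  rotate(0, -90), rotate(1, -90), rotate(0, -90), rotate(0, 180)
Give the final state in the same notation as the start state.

t0: config: θ0=0°, θ1=90°
[1] after rotate(0, -90): config: θ0=270°, θ1=90°
[2] after rotate(1, -90): config: θ0=270°, θ1=90°
[3] after rotate(0, -90): config: θ0=180°, θ1=90°
[4] after rotate(0, 180): config: θ0=0°, θ1=90°

config: θ0=0°, θ1=90°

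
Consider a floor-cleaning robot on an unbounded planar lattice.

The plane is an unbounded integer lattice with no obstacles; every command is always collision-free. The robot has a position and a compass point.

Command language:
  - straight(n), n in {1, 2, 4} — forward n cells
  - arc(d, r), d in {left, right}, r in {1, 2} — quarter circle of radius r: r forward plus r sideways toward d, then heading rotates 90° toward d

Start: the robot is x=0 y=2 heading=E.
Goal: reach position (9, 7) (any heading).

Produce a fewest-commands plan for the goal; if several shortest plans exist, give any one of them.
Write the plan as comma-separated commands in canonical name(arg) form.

arc(left, 2), arc(right, 1), straight(4), arc(left, 2)

initial: x=0 y=2 heading=E
t=1 arc(left, 2) ⇒ x=2 y=4 heading=N
t=2 arc(right, 1) ⇒ x=3 y=5 heading=E
t=3 straight(4) ⇒ x=7 y=5 heading=E
t=4 arc(left, 2) ⇒ x=9 y=7 heading=N
minimal: 4 command(s), checked below 4.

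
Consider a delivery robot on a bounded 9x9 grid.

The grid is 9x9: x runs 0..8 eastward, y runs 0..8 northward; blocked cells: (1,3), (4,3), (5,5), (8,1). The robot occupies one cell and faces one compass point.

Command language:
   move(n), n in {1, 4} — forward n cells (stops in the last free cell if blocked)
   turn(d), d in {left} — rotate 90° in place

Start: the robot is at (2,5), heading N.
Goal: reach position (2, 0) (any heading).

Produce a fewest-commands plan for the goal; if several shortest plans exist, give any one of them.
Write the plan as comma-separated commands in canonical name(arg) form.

turn(left), turn(left), move(4), move(4)

from: at (2,5), heading N
1. turn(left) → at (2,5), heading W
2. turn(left) → at (2,5), heading S
3. move(4) → at (2,1), heading S
4. move(4) → at (2,0), heading S
nothing shorter than 4 reaches the goal.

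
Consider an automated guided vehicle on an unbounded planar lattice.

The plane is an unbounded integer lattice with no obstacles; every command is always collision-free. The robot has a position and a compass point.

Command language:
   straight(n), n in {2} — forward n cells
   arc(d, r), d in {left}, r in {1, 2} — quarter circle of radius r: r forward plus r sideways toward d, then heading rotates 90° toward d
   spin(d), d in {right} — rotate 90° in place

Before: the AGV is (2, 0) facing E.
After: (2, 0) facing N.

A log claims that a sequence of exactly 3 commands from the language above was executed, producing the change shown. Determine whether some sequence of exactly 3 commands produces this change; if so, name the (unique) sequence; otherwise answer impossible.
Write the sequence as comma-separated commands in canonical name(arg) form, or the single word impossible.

key: parked at (2,0) the whole time — nothing moves the robot
initial: (2, 0) facing E
t=1 spin(right) ⇒ (2, 0) facing S
t=2 spin(right) ⇒ (2, 0) facing W
t=3 spin(right) ⇒ (2, 0) facing N
uniquely the one of 64 3-step routes that fits.

spin(right), spin(right), spin(right)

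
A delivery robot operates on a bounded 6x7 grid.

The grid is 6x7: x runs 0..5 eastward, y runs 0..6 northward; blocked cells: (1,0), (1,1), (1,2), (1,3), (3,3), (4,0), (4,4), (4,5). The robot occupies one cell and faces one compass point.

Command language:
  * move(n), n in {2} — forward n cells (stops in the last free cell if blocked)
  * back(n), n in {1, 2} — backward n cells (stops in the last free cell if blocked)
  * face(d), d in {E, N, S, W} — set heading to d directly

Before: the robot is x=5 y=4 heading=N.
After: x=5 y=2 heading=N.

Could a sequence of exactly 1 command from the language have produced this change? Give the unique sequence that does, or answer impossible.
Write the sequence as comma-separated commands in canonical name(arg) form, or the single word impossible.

key: still facing N — the one step turns nothing
start: x=5 y=4 heading=N
step 1 (back(2)): x=5 y=2 heading=N
no rival 1-sequence matches.

back(2)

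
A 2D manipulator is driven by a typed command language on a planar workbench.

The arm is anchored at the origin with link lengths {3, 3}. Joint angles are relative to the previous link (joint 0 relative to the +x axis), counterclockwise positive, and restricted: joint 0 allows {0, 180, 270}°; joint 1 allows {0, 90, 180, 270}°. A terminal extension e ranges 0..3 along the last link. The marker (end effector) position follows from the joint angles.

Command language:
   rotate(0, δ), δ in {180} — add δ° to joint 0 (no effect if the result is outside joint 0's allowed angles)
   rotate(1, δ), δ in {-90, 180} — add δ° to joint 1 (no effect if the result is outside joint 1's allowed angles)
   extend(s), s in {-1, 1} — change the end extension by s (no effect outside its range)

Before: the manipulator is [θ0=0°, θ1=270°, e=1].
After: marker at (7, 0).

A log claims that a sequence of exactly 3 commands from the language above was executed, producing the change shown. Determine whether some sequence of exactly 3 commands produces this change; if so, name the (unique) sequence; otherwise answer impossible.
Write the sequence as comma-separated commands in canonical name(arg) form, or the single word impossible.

begin: [θ0=0°, θ1=270°, e=1]
1. rotate(1, -90) → [θ0=0°, θ1=180°, e=1]
2. rotate(1, -90) → [θ0=0°, θ1=90°, e=1]
3. rotate(1, -90) → [θ0=0°, θ1=0°, e=1]
all 125 alternatives checked — unique.

rotate(1, -90), rotate(1, -90), rotate(1, -90)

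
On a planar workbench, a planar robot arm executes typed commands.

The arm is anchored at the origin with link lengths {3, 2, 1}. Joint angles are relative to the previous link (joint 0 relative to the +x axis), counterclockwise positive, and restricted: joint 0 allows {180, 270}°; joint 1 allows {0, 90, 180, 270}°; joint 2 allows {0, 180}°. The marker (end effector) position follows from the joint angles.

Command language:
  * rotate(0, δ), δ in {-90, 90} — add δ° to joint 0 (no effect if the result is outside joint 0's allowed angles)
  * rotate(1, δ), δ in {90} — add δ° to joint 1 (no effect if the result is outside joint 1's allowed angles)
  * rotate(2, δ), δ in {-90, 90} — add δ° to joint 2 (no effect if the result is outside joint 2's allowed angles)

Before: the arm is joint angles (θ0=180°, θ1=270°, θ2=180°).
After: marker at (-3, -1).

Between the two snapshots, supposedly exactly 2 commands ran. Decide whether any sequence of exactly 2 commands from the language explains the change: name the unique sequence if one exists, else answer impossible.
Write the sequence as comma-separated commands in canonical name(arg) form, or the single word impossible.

rotate(1, 90), rotate(1, 90)

initial: joint angles (θ0=180°, θ1=270°, θ2=180°)
step 1 (rotate(1, 90)): joint angles (θ0=180°, θ1=0°, θ2=180°)
step 2 (rotate(1, 90)): joint angles (θ0=180°, θ1=90°, θ2=180°)
no other 2-command option fits: unique.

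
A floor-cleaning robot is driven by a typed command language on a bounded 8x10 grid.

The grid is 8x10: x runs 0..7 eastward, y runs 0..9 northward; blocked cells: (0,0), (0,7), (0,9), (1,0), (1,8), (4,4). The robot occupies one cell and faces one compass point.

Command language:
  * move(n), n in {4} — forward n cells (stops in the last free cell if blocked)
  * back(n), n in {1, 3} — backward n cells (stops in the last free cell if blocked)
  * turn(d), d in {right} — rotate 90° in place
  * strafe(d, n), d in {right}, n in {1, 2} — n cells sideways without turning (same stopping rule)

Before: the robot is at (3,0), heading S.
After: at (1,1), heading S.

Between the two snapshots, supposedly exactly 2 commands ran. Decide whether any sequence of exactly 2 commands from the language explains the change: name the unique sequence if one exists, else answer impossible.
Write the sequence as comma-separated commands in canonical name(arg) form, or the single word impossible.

back(1), strafe(right, 2)

key: running strafe(right, 2) before back(1) would end elsewhere — order is forced
start: at (3,0), heading S
step 1 (back(1)): at (3,1), heading S
step 2 (strafe(right, 2)): at (1,1), heading S
no other 2-command option fits: unique.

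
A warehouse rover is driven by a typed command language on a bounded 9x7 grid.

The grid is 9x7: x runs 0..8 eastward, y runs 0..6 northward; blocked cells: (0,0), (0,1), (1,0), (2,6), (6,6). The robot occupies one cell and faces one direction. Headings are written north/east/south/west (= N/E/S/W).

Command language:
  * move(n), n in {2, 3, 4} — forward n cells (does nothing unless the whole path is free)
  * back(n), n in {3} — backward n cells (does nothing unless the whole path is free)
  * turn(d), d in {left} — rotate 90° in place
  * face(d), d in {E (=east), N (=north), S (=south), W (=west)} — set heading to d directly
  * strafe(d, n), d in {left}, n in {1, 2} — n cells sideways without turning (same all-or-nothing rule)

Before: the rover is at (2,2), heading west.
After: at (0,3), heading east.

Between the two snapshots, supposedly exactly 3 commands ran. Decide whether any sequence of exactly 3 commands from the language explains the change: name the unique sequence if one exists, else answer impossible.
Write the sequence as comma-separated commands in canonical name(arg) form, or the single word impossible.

key: cell and facing (now E) both changed — the 3 commands mix motion and turning
t0: at (2,2), heading west
step 1 (move(2)): at (0,2), heading west
step 2 (face(E)): at (0,2), heading east
step 3 (strafe(left, 1)): at (0,3), heading east
uniquely the one of 1331 3-step routes that fits.

move(2), face(E), strafe(left, 1)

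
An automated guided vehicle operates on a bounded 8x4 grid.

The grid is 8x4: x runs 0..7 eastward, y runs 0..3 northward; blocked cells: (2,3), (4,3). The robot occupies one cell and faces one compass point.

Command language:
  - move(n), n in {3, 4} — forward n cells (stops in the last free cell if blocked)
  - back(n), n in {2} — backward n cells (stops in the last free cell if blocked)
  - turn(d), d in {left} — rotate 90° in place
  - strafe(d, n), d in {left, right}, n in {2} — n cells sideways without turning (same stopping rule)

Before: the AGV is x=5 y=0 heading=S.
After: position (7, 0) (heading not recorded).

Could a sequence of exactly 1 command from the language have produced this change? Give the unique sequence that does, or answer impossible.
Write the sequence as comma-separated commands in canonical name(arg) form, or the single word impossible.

t0: x=5 y=0 heading=S
t=1 strafe(left, 2) ⇒ x=7 y=0 heading=S
uniquely the one of 6 1-step routes that fits.

strafe(left, 2)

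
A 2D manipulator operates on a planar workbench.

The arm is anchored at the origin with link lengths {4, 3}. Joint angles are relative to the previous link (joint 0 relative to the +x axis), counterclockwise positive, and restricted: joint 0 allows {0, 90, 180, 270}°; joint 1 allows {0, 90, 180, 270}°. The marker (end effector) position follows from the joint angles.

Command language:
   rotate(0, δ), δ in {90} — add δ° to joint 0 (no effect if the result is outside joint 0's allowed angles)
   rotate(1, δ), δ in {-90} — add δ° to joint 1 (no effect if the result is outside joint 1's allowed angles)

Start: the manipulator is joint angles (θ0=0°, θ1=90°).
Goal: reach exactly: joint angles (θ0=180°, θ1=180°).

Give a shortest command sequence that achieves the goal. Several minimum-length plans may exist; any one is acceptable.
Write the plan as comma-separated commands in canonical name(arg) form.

start: joint angles (θ0=0°, θ1=90°)
1. rotate(0, 90) → joint angles (θ0=90°, θ1=90°)
2. rotate(0, 90) → joint angles (θ0=180°, θ1=90°)
3. rotate(1, -90) → joint angles (θ0=180°, θ1=0°)
4. rotate(1, -90) → joint angles (θ0=180°, θ1=270°)
5. rotate(1, -90) → joint angles (θ0=180°, θ1=180°)
nothing shorter than 5 reaches the goal.

rotate(0, 90), rotate(0, 90), rotate(1, -90), rotate(1, -90), rotate(1, -90)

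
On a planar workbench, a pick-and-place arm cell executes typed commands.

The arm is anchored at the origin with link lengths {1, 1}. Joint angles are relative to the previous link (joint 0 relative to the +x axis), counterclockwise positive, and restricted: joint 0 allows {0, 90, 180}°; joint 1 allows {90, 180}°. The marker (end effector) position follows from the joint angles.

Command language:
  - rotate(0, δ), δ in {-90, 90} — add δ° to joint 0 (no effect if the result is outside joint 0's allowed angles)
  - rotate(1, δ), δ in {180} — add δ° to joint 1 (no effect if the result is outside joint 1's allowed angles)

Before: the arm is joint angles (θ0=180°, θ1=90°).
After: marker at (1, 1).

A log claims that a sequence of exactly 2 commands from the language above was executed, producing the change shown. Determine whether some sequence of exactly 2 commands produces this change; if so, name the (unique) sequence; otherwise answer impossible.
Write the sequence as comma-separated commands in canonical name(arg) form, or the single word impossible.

initial: joint angles (θ0=180°, θ1=90°)
1. rotate(0, -90) → joint angles (θ0=90°, θ1=90°)
2. rotate(0, -90) → joint angles (θ0=0°, θ1=90°)
uniquely the one of 9 2-step routes that fits.

rotate(0, -90), rotate(0, -90)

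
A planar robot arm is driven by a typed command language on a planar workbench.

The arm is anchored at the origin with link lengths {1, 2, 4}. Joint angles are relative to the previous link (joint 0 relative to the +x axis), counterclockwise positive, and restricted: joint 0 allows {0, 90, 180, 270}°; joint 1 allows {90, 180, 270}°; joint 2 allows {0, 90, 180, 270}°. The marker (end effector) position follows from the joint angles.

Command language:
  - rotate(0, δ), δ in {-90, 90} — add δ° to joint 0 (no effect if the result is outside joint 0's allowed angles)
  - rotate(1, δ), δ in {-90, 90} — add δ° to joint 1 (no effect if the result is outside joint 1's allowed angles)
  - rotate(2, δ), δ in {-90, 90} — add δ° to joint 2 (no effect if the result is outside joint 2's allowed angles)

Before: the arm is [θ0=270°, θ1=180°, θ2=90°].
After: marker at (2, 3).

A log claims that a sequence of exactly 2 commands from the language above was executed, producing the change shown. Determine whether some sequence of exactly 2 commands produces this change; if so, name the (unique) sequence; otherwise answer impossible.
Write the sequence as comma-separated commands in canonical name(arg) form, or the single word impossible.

rotate(1, -90), rotate(1, -90)

from: [θ0=270°, θ1=180°, θ2=90°]
[1] after rotate(1, -90): [θ0=270°, θ1=90°, θ2=90°]
[2] after rotate(1, -90): [θ0=270°, θ1=90°, θ2=90°]
all 36 alternatives checked — unique.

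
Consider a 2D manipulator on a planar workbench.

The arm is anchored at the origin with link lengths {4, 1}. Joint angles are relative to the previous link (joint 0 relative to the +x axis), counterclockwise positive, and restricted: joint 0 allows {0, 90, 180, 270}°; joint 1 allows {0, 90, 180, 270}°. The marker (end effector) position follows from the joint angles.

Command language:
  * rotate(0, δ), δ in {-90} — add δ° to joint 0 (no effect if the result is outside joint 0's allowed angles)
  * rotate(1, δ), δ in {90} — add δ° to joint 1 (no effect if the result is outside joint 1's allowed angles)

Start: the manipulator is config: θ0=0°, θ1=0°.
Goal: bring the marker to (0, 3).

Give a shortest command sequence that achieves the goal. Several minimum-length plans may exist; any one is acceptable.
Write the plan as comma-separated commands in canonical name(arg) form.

rotate(1, 90), rotate(1, 90), rotate(0, -90), rotate(0, -90), rotate(0, -90)

begin: config: θ0=0°, θ1=0°
step 1 (rotate(1, 90)): config: θ0=0°, θ1=90°
step 2 (rotate(1, 90)): config: θ0=0°, θ1=180°
step 3 (rotate(0, -90)): config: θ0=270°, θ1=180°
step 4 (rotate(0, -90)): config: θ0=180°, θ1=180°
step 5 (rotate(0, -90)): config: θ0=90°, θ1=180°
nothing shorter than 5 reaches the goal.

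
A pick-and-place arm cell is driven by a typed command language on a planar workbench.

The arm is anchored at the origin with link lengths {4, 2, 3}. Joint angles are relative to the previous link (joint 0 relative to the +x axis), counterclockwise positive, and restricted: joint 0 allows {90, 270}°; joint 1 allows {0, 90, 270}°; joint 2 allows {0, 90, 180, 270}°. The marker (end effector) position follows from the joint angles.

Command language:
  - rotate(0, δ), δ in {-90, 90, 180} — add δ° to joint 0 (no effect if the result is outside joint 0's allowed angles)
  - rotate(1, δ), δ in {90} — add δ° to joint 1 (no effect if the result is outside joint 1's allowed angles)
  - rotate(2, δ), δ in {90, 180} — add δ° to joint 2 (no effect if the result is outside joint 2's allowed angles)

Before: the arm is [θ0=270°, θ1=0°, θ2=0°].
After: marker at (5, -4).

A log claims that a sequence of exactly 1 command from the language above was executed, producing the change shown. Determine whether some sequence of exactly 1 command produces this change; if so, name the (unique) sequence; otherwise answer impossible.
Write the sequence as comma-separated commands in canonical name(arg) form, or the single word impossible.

rotate(1, 90)

initial: [θ0=270°, θ1=0°, θ2=0°]
step 1 (rotate(1, 90)): [θ0=270°, θ1=90°, θ2=0°]
no rival 1-sequence matches.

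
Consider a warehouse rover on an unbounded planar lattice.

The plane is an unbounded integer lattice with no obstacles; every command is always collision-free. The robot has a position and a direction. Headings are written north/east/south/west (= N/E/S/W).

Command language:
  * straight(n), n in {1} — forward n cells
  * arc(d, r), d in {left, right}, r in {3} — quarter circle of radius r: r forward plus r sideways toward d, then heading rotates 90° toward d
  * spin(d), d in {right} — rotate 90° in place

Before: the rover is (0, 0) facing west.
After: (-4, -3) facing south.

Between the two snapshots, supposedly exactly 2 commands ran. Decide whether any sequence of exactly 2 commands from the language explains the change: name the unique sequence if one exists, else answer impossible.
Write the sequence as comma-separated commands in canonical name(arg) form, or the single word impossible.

straight(1), arc(left, 3)

key: order matters: swapping straight(1) and arc(left, 3) lands elsewhere
from: (0, 0) facing west
t=1 straight(1) ⇒ (-1, 0) facing west
t=2 arc(left, 3) ⇒ (-4, -3) facing south
uniquely the one of 16 2-step routes that fits.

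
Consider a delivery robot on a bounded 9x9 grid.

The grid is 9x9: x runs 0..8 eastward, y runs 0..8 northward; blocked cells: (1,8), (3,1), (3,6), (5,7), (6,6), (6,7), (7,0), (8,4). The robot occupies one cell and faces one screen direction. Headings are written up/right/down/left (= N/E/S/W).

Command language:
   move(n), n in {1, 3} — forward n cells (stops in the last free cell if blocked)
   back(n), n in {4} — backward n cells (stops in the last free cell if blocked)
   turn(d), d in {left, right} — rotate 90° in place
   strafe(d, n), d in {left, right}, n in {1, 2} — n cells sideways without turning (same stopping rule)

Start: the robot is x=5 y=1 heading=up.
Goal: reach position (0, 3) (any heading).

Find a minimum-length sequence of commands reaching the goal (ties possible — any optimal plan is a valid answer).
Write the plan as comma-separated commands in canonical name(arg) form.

strafe(left, 2), turn(right), strafe(left, 2), back(4)

initial: x=5 y=1 heading=up
step 1 (strafe(left, 2)): x=4 y=1 heading=up
step 2 (turn(right)): x=4 y=1 heading=right
step 3 (strafe(left, 2)): x=4 y=3 heading=right
step 4 (back(4)): x=0 y=3 heading=right
shorter routes all fall short; 4 is best.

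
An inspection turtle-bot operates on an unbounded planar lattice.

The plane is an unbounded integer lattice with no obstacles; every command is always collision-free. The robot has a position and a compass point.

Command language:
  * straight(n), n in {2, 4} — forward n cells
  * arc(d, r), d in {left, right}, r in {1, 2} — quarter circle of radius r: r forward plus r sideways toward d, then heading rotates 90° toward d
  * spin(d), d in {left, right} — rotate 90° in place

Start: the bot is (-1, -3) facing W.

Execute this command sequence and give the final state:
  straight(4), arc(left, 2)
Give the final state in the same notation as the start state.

start: (-1, -3) facing W
step 1 (straight(4)): (-5, -3) facing W
step 2 (arc(left, 2)): (-7, -5) facing S

(-7, -5) facing S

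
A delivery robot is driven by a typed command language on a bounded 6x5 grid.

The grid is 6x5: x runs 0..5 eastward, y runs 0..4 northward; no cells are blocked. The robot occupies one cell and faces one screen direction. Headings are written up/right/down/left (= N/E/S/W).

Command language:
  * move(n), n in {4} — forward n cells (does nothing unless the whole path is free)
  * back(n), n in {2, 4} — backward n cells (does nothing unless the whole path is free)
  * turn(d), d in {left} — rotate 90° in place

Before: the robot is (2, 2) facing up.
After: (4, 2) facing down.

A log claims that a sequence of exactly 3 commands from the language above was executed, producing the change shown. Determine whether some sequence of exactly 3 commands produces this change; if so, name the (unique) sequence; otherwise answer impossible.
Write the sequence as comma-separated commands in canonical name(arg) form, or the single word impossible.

turn(left), back(2), turn(left)

key: position moved to (4,2) AND the heading swung to S — translation plus rotation needed
start: (2, 2) facing up
t=1 turn(left) ⇒ (2, 2) facing left
t=2 back(2) ⇒ (4, 2) facing left
t=3 turn(left) ⇒ (4, 2) facing down
no other 3-command option fits: unique.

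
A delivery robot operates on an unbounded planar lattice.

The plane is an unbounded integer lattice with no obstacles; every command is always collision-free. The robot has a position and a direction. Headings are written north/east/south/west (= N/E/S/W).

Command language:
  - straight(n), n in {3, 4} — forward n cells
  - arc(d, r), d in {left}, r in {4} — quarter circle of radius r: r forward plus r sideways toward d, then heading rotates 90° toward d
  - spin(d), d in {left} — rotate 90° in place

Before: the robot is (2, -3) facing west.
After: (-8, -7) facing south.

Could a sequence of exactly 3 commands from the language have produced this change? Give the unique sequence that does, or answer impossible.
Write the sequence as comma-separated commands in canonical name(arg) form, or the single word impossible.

straight(3), straight(3), arc(left, 4)

key: position moved to (-8,-7) AND the heading swung to S — translation plus rotation needed
begin: (2, -3) facing west
[1] after straight(3): (-1, -3) facing west
[2] after straight(3): (-4, -3) facing west
[3] after arc(left, 4): (-8, -7) facing south
all 64 alternatives checked — unique.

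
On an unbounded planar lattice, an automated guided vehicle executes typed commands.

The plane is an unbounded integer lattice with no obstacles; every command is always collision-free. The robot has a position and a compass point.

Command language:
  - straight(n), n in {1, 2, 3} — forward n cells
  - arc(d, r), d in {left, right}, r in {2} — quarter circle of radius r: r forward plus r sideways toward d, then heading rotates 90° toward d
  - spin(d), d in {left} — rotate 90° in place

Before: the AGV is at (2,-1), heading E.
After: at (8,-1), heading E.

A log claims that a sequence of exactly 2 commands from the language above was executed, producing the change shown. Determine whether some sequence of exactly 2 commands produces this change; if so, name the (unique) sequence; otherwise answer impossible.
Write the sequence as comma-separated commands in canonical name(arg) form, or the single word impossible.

key: still facing E at the end — nothing in the sequence rotates
from: at (2,-1), heading E
t=1 straight(3) ⇒ at (5,-1), heading E
t=2 straight(3) ⇒ at (8,-1), heading E
all 36 alternatives checked — unique.

straight(3), straight(3)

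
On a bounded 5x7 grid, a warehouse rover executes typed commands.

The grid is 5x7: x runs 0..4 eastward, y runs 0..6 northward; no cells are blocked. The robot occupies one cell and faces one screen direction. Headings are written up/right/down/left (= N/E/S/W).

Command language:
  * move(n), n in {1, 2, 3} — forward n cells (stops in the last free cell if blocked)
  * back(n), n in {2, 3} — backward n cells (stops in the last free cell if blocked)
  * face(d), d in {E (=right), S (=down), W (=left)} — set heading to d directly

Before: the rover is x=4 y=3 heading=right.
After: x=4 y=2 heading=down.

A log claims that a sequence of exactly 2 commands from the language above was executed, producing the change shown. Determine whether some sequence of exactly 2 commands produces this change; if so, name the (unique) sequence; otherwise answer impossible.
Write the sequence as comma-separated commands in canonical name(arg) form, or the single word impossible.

face(S), move(1)

key: order matters: swapping face(S) and move(1) lands elsewhere
initial: x=4 y=3 heading=right
step 1 (face(S)): x=4 y=3 heading=down
step 2 (move(1)): x=4 y=2 heading=down
all 64 alternatives checked — unique.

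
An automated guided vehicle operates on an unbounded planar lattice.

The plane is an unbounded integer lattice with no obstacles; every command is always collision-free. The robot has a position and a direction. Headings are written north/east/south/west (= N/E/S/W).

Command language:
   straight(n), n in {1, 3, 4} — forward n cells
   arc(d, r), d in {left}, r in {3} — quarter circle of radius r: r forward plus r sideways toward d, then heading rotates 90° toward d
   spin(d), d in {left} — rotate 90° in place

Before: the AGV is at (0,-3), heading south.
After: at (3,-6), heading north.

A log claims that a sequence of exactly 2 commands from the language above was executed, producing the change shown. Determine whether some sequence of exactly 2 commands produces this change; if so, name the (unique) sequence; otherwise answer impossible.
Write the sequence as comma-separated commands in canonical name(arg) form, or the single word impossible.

arc(left, 3), spin(left)

key: cell and facing (now N) both changed — the 2 commands mix motion and turning
begin: at (0,-3), heading south
step 1 (arc(left, 3)): at (3,-6), heading east
step 2 (spin(left)): at (3,-6), heading north
no rival 2-sequence matches.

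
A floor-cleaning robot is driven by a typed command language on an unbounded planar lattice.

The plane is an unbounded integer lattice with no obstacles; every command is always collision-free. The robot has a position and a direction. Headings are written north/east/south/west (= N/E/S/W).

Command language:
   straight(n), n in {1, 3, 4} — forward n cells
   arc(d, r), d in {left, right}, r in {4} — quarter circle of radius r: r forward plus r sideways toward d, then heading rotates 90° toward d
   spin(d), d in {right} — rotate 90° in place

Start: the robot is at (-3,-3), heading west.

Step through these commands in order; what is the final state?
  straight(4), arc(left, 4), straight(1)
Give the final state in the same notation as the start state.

begin: at (-3,-3), heading west
[1] after straight(4): at (-7,-3), heading west
[2] after arc(left, 4): at (-11,-7), heading south
[3] after straight(1): at (-11,-8), heading south

at (-11,-8), heading south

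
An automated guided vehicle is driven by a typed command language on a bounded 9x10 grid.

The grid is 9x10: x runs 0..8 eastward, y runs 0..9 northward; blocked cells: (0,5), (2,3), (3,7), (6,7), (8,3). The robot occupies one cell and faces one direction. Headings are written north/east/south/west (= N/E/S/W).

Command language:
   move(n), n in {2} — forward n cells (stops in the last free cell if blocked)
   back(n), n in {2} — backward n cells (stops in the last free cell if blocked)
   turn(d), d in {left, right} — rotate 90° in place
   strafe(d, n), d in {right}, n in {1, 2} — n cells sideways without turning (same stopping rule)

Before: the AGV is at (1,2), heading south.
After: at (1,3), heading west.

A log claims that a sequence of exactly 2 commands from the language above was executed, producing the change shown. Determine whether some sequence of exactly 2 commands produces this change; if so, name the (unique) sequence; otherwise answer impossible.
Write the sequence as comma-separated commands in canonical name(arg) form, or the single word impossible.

key: order matters: swapping turn(right) and strafe(right, 1) lands elsewhere
start: at (1,2), heading south
[1] after turn(right): at (1,2), heading west
[2] after strafe(right, 1): at (1,3), heading west
uniquely the one of 36 2-step routes that fits.

turn(right), strafe(right, 1)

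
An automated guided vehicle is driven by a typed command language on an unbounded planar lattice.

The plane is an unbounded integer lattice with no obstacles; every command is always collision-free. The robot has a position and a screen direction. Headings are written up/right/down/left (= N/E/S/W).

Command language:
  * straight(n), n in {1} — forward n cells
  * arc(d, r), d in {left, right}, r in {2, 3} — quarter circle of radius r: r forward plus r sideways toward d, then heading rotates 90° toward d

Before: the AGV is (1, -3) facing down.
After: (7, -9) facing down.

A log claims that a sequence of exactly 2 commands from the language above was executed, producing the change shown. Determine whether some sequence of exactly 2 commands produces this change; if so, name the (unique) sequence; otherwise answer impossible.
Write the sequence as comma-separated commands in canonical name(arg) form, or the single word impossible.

arc(left, 3), arc(right, 3)

key: running arc(right, 3) before arc(left, 3) would end elsewhere — order is forced
begin: (1, -3) facing down
step 1 (arc(left, 3)): (4, -6) facing right
step 2 (arc(right, 3)): (7, -9) facing down
all 25 alternatives checked — unique.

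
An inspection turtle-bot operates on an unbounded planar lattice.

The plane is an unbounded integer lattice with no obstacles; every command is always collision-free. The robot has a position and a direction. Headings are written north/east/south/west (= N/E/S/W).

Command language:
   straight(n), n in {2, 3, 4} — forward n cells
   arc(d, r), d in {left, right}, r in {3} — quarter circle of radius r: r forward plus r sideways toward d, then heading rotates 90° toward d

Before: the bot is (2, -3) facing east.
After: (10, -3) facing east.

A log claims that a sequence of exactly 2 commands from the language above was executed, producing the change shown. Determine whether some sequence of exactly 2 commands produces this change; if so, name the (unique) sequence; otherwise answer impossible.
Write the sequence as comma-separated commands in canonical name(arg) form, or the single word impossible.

key: heading stays E — no command in the sequence turns
initial: (2, -3) facing east
step 1 (straight(4)): (6, -3) facing east
step 2 (straight(4)): (10, -3) facing east
no rival 2-sequence matches.

straight(4), straight(4)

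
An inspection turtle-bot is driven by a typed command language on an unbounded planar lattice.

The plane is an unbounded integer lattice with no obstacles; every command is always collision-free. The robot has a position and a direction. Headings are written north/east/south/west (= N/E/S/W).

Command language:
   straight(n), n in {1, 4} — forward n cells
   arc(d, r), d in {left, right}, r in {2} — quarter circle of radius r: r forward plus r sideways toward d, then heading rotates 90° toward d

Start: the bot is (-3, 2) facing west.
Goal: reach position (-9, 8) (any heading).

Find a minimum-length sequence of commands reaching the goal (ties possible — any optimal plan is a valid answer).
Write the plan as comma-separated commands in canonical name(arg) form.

initial: (-3, 2) facing west
[1] after arc(right, 2): (-5, 4) facing north
[2] after arc(left, 2): (-7, 6) facing west
[3] after arc(right, 2): (-9, 8) facing north
no 2-step plan works, so 3 is optimal.

arc(right, 2), arc(left, 2), arc(right, 2)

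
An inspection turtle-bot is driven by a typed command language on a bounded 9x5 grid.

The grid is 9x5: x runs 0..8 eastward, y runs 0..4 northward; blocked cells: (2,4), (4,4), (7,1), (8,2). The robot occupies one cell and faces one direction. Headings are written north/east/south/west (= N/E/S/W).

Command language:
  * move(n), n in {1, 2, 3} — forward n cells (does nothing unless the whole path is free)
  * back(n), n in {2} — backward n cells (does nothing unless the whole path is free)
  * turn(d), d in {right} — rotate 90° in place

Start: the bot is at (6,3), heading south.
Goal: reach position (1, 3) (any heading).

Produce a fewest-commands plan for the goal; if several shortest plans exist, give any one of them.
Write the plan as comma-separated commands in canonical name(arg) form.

initial: at (6,3), heading south
[1] after turn(right): at (6,3), heading west
[2] after move(2): at (4,3), heading west
[3] after move(3): at (1,3), heading west
minimal: 3 command(s), checked below 3.

turn(right), move(2), move(3)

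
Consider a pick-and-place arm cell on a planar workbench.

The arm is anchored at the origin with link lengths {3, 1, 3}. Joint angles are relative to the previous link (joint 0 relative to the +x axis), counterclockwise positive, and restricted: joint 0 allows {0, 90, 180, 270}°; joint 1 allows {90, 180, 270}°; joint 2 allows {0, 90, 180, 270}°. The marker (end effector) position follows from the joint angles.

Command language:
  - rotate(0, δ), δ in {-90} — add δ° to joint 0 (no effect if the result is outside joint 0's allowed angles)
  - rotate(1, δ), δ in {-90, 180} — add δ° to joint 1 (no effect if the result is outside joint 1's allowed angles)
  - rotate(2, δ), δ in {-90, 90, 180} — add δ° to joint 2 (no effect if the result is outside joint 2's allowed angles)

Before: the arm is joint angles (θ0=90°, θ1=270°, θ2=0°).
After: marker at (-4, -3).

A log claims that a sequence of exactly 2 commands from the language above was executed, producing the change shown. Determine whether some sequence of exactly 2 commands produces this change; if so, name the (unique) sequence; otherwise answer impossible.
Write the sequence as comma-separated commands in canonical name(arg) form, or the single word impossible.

from: joint angles (θ0=90°, θ1=270°, θ2=0°)
step 1 (rotate(0, -90)): joint angles (θ0=0°, θ1=270°, θ2=0°)
step 2 (rotate(0, -90)): joint angles (θ0=270°, θ1=270°, θ2=0°)
no other 2-command option fits: unique.

rotate(0, -90), rotate(0, -90)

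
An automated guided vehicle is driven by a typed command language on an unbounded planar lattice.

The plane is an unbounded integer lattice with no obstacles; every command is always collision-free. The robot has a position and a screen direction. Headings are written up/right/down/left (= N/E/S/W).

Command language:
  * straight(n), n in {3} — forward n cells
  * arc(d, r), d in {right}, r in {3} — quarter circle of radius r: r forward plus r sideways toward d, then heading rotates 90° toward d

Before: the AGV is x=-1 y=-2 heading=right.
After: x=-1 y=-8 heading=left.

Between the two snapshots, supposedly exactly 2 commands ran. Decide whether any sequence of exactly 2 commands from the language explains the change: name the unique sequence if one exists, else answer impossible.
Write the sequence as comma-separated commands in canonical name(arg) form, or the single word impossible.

key: position moved to (-1,-8) AND the heading swung to W — translation plus rotation needed
start: x=-1 y=-2 heading=right
t=1 arc(right, 3) ⇒ x=2 y=-5 heading=down
t=2 arc(right, 3) ⇒ x=-1 y=-8 heading=left
no rival 2-sequence matches.

arc(right, 3), arc(right, 3)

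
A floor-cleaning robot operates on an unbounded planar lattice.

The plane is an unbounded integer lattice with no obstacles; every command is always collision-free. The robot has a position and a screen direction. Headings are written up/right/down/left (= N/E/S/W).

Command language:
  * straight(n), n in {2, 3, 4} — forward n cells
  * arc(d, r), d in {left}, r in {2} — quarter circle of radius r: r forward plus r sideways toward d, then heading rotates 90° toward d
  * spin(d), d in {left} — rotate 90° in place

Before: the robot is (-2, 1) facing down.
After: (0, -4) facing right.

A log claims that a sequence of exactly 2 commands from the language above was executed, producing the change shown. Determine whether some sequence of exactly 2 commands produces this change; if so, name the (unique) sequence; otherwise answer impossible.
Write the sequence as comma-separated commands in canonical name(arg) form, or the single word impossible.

key: position moved to (0,-4) AND the heading swung to E — translation plus rotation needed
begin: (-2, 1) facing down
step 1 (straight(3)): (-2, -2) facing down
step 2 (arc(left, 2)): (0, -4) facing right
uniquely the one of 25 2-step routes that fits.

straight(3), arc(left, 2)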